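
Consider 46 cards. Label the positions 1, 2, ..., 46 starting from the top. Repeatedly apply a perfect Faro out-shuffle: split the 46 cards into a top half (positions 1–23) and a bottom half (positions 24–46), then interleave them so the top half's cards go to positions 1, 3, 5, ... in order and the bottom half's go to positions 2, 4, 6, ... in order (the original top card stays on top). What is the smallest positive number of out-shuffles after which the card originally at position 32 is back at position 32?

12

Follow position 32 under repeated out-shuffles:
32 → 18 → 35 → 24 → 2 → 3 → 5 → 9 → 17 → 33 → 20 → 39 → 32
It first returns after 12 out-shuffles.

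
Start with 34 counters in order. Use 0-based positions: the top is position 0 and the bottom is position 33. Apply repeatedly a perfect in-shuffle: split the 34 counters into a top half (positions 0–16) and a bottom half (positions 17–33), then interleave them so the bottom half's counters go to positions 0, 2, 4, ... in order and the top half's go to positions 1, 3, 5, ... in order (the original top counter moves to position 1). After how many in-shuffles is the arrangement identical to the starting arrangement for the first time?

12

The in-shuffle permutes the 34 positions with cycle lengths [3, 3, 4, 12, 12].
Every counter is home exactly when every cycle has completed a whole number of laps, i.e. after lcm(3, 4, 12) = 12 in-shuffles.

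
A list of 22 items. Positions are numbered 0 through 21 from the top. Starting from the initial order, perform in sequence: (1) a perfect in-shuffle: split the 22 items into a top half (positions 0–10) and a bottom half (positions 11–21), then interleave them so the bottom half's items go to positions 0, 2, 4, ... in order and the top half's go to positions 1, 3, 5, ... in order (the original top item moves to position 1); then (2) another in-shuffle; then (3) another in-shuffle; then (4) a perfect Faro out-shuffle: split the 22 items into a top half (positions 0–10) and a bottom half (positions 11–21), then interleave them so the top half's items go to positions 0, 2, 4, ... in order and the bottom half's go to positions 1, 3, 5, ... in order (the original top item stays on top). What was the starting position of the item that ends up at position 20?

Undo the operations in reverse order, starting from position 20:
  undo op 4 (out-shuffle, from top half): 20 ← 10
  undo op 3 (in-shuffle, from bottom half): 10 ← 16
  undo op 2 (in-shuffle, from bottom half): 16 ← 19
  undo op 1 (in-shuffle, from top half): 19 ← 9
So the item at position 20 came from original position 9.

9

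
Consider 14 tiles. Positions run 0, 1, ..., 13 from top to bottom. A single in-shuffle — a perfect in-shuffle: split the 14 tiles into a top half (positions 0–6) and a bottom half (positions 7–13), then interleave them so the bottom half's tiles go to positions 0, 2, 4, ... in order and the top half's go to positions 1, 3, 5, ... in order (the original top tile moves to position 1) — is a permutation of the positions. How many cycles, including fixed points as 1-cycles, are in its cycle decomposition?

Trace each unvisited position around until it returns:
(0 1 3 7) (2 5 11 8) (4 9) (6 13 12 10)
4 cycles in total.

4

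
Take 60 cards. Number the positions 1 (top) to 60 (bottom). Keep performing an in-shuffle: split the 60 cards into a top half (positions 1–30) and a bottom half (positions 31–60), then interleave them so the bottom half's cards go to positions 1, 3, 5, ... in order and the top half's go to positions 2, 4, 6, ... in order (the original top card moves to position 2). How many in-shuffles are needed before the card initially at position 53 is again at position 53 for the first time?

60

Follow position 53 under repeated in-shuffles:
53 → 45 → 29 → 58 → 55 → 49 → 37 → 13 → ... → 53 (length 60)
It first returns after 60 in-shuffles.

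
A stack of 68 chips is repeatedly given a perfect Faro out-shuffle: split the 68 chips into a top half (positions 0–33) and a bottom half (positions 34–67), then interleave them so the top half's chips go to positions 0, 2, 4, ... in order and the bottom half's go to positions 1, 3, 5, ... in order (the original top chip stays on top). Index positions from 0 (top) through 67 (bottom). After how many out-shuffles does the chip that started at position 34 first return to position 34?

66

Follow position 34 under repeated out-shuffles:
34 → 1 → 2 → 4 → 8 → 16 → 32 → 64 → ... → 34 (length 66)
It first returns after 66 out-shuffles.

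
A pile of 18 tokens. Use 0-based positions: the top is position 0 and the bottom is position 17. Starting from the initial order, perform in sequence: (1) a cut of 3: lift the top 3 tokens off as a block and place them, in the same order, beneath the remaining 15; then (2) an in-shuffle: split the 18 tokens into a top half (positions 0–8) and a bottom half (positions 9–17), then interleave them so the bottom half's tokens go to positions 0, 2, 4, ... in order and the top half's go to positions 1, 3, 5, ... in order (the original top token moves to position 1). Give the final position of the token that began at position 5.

5

Track the token from position 5 forward through each operation:
  after op 1 (cut 3): 5 → 2
  after op 2 (in-shuffle): 2 → 5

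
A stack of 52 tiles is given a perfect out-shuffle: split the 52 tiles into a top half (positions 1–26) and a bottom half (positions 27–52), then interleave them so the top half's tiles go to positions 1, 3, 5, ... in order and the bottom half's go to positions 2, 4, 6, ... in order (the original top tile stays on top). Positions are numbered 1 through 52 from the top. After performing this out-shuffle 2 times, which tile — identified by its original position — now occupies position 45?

12

Work backwards from position 45, undoing one out-shuffle at a time:
45 ← 23 ← 12
So the tile now at position 45 started at position 12.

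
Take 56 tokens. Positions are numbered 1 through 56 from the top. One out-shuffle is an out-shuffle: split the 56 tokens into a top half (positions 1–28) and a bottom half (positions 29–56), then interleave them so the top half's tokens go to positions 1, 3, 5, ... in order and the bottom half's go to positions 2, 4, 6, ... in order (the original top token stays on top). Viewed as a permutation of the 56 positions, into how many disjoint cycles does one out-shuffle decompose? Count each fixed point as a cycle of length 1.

6

Trace each unvisited position around until it returns:
(1) (2 3 5 9 17 33 ... len 20) (4 7 13 25 49 42 ... len 20) (6 11 21 41 26 51 46 36 16 31) (12 23 45 34) (56)
6 cycles in total.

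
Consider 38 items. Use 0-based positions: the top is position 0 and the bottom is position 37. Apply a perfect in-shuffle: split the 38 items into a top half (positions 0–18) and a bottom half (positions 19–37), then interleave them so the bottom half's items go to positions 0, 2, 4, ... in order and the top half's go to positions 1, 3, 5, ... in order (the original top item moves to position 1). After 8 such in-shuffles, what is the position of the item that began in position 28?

13

Track the item's position through each in-shuffle:
28 → 18 → 37 → 36 → 34 → 30 → 22 → 6 → 13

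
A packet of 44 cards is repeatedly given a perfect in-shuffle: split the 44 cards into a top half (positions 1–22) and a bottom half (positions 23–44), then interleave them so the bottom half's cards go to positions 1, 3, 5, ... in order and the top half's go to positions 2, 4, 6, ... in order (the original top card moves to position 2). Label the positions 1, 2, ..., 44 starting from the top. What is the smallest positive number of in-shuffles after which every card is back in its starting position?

The in-shuffle permutes the 44 positions with cycle lengths [2, 4, 4, 4, 6, 12, 12].
Every card is home exactly when every cycle has completed a whole number of laps, i.e. after lcm(2, 4, 6, 12) = 12 in-shuffles.

12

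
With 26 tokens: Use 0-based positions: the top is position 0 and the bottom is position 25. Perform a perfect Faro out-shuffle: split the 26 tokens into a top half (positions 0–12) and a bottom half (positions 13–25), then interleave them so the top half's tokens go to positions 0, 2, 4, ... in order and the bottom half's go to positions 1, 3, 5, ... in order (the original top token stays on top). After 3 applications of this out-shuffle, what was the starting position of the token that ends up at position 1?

Work backwards from position 1, undoing one out-shuffle at a time:
1 ← 13 ← 19 ← 22
So the token now at position 1 started at position 22.

22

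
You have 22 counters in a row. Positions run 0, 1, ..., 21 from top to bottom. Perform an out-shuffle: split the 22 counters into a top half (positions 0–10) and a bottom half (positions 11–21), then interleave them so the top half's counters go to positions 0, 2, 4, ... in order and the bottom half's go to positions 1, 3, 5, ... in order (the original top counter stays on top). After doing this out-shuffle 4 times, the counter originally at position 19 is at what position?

Track the counter's position through each out-shuffle:
19 → 17 → 13 → 5 → 10

10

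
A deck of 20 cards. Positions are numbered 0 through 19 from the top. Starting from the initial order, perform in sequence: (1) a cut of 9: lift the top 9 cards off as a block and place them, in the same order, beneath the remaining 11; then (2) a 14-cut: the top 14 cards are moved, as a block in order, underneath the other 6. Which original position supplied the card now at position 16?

19

Undo the operations in reverse order, starting from position 16:
  undo op 2 (cut 14): 16 ← 10
  undo op 1 (cut 9): 10 ← 19
So the card at position 16 came from original position 19.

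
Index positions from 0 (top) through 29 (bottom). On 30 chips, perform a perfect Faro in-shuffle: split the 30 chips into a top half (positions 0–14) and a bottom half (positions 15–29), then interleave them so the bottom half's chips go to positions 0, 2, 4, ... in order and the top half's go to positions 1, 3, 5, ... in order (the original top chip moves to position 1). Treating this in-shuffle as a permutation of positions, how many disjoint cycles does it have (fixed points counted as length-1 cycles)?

6

Trace each unvisited position around until it returns:
(0 1 3 7 15) (2 5 11 23 16) (4 9 19 8 17) (6 13 27 24 18) (10 21 12 25 20) (14 29 28 26 22)
6 cycles in total.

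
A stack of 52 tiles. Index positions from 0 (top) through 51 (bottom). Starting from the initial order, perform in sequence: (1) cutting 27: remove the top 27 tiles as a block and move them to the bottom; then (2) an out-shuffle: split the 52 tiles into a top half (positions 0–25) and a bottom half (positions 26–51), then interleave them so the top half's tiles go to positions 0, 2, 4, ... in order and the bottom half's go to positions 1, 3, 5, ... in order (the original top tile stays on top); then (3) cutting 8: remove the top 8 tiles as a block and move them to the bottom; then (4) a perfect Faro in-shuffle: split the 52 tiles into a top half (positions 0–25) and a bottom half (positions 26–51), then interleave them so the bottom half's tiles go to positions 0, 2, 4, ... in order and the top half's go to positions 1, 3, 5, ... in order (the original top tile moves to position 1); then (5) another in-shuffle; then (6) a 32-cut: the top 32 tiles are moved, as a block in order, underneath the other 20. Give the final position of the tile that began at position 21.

Track the tile from position 21 forward through each operation:
  after op 1 (cut 27): 21 → 46
  after op 2 (out-shuffle): 46 → 41
  after op 3 (cut 8): 41 → 33
  after op 4 (in-shuffle): 33 → 14
  after op 5 (in-shuffle): 14 → 29
  after op 6 (cut 32): 29 → 49

49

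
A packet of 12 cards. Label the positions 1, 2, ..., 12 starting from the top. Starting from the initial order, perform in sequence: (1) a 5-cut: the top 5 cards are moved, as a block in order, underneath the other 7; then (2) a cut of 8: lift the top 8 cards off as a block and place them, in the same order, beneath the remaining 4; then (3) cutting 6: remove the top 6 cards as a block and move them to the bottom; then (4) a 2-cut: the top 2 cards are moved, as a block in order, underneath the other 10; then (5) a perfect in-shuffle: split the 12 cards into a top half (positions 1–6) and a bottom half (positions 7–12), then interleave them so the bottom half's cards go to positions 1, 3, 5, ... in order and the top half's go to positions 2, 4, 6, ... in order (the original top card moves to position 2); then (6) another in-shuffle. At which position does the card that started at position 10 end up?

4

Track the card from position 10 forward through each operation:
  after op 1 (cut 5): 10 → 5
  after op 2 (cut 8): 5 → 9
  after op 3 (cut 6): 9 → 3
  after op 4 (cut 2): 3 → 1
  after op 5 (in-shuffle): 1 → 2
  after op 6 (in-shuffle): 2 → 4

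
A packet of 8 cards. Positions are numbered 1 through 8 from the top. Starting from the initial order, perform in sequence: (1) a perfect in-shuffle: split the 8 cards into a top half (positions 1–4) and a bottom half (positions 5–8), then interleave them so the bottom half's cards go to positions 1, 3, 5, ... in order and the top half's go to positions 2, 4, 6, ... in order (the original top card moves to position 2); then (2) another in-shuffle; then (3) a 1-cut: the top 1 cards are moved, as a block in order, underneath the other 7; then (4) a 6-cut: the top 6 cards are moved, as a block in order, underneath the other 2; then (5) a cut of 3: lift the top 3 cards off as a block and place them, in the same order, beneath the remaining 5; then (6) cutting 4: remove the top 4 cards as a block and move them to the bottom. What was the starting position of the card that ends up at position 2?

2

Undo the operations in reverse order, starting from position 2:
  undo op 6 (cut 4): 2 ← 6
  undo op 5 (cut 3): 6 ← 1
  undo op 4 (cut 6): 1 ← 7
  undo op 3 (cut 1): 7 ← 8
  undo op 2 (in-shuffle, from top half): 8 ← 4
  undo op 1 (in-shuffle, from top half): 4 ← 2
So the card at position 2 came from original position 2.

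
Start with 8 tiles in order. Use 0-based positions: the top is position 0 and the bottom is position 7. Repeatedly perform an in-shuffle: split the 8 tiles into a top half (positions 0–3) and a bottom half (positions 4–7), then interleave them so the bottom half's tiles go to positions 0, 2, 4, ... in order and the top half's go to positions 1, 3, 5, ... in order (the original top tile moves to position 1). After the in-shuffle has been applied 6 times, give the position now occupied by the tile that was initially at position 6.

6

Track the tile's position through each in-shuffle:
6 → 4 → 0 → 1 → 3 → 7 → 6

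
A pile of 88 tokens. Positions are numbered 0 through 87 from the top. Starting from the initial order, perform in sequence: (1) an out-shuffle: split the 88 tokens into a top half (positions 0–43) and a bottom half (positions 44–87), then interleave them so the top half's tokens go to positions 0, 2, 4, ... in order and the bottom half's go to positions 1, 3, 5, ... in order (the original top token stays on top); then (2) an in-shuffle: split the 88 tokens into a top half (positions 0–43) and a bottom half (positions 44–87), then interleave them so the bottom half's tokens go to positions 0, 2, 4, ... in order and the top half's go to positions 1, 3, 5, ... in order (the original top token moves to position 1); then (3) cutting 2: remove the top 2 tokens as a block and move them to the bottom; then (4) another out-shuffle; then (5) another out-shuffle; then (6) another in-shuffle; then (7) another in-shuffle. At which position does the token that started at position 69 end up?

17

Track the token from position 69 forward through each operation:
  after op 1 (out-shuffle): 69 → 51
  after op 2 (in-shuffle): 51 → 14
  after op 3 (cut 2): 14 → 12
  after op 4 (out-shuffle): 12 → 24
  after op 5 (out-shuffle): 24 → 48
  after op 6 (in-shuffle): 48 → 8
  after op 7 (in-shuffle): 8 → 17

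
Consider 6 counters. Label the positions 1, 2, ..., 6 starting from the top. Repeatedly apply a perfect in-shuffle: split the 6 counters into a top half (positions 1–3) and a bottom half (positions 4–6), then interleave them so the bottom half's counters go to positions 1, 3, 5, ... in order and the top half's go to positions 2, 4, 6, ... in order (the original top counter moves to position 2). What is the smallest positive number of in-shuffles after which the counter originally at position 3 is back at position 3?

3

Follow position 3 under repeated in-shuffles:
3 → 6 → 5 → 3
It first returns after 3 in-shuffles.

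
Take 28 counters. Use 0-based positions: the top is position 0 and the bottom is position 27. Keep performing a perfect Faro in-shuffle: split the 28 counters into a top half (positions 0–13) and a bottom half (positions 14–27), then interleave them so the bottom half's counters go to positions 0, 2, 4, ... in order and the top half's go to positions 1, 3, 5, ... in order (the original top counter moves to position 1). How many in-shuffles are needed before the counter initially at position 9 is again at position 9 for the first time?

Follow position 9 under repeated in-shuffles:
9 → 19 → 10 → 21 → 14 → 0 → 1 → 3 → ... → 9 (length 28)
It first returns after 28 in-shuffles.

28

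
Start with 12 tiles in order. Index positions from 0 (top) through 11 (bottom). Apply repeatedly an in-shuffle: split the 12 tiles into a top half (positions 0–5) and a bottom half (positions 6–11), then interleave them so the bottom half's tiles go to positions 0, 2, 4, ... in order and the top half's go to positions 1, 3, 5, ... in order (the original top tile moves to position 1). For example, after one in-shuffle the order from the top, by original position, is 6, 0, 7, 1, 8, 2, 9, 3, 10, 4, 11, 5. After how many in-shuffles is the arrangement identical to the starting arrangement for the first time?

The in-shuffle permutes the 12 positions with cycle lengths [12].
Every tile is home exactly when every cycle has completed a whole number of laps, i.e. after lcm(12) = 12 in-shuffles.

12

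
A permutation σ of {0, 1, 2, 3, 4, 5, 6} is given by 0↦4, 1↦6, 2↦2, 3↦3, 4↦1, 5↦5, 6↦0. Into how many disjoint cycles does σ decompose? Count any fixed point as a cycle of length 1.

Cycle decomposition: (0 4 1 6) (2) (3) (5).
4 cycles.

4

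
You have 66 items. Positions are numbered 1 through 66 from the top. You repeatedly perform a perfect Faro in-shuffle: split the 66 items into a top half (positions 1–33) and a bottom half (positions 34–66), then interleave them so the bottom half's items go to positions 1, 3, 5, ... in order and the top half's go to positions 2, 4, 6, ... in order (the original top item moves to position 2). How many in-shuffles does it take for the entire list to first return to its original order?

The in-shuffle permutes the 66 positions with cycle lengths [66].
Every item is home exactly when every cycle has completed a whole number of laps, i.e. after lcm(66) = 66 in-shuffles.

66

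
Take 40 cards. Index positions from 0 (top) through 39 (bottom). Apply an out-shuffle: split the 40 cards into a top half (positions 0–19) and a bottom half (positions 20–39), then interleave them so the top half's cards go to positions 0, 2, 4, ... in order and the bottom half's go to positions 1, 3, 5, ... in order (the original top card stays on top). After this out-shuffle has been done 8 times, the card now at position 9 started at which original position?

27

Work backwards from position 9, undoing one out-shuffle at a time:
9 ← 24 ← 12 ← 6 ← 3 ← 21 ← 30 ← 15 ← 27
So the card now at position 9 started at position 27.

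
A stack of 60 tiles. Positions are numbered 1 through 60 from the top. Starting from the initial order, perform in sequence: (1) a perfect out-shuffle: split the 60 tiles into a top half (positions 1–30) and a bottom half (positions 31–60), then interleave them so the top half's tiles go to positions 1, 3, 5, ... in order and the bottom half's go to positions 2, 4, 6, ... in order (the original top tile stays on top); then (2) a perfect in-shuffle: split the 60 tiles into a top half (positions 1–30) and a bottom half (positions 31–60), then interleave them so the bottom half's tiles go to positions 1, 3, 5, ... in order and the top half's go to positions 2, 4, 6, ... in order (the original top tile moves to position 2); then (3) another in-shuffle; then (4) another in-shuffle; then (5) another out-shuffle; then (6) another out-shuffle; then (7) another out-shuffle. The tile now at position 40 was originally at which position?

Undo the operations in reverse order, starting from position 40:
  undo op 7 (out-shuffle, from bottom half): 40 ← 50
  undo op 6 (out-shuffle, from bottom half): 50 ← 55
  undo op 5 (out-shuffle, from top half): 55 ← 28
  undo op 4 (in-shuffle, from top half): 28 ← 14
  undo op 3 (in-shuffle, from top half): 14 ← 7
  undo op 2 (in-shuffle, from bottom half): 7 ← 34
  undo op 1 (out-shuffle, from bottom half): 34 ← 47
So the tile at position 40 came from original position 47.

47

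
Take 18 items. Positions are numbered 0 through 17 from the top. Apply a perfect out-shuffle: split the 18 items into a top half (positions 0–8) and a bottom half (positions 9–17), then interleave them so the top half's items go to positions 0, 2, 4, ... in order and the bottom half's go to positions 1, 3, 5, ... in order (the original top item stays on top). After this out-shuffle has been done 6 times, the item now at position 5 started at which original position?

3

Work backwards from position 5, undoing one out-shuffle at a time:
5 ← 11 ← 14 ← 7 ← 12 ← 6 ← 3
So the item now at position 5 started at position 3.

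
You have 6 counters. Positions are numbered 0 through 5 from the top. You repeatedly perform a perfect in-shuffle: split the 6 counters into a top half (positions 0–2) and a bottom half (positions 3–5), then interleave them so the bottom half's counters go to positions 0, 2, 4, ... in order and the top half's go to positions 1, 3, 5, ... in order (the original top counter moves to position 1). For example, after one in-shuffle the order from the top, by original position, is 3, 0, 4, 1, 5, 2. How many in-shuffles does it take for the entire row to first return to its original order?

The in-shuffle permutes the 6 positions with cycle lengths [3, 3].
Every counter is home exactly when every cycle has completed a whole number of laps, i.e. after lcm(3) = 3 in-shuffles.

3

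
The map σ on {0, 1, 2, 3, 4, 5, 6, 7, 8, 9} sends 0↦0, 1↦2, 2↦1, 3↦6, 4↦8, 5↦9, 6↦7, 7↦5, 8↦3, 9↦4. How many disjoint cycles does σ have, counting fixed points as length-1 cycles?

Cycle decomposition: (0) (1 2) (3 6 7 5 9 4 8).
3 cycles.

3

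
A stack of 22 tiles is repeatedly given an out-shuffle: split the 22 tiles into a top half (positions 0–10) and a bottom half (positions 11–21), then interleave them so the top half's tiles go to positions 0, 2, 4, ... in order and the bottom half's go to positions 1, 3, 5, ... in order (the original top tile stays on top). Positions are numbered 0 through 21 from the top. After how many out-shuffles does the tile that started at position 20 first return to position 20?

6

Follow position 20 under repeated out-shuffles:
20 → 19 → 17 → 13 → 5 → 10 → 20
It first returns after 6 out-shuffles.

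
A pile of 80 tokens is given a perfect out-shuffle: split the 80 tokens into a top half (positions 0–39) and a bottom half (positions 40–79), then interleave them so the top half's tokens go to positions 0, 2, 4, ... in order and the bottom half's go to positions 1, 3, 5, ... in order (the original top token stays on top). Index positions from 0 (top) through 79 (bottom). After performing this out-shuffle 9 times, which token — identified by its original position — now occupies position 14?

Work backwards from position 14, undoing one out-shuffle at a time:
14 ← 7 ← 43 ← 61 ← 70 ← 35 ← 57 ← 68 ← 34 ← 17
So the token now at position 14 started at position 17.

17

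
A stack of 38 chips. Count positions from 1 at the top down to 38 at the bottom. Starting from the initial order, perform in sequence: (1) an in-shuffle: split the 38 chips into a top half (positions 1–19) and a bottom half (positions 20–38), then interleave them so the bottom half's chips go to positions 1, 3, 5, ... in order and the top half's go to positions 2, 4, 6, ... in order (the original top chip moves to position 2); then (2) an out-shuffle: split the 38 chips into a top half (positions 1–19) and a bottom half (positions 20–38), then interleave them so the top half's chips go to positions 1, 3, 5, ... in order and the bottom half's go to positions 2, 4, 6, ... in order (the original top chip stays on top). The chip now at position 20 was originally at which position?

Undo the operations in reverse order, starting from position 20:
  undo op 2 (out-shuffle, from bottom half): 20 ← 29
  undo op 1 (in-shuffle, from bottom half): 29 ← 34
So the chip at position 20 came from original position 34.

34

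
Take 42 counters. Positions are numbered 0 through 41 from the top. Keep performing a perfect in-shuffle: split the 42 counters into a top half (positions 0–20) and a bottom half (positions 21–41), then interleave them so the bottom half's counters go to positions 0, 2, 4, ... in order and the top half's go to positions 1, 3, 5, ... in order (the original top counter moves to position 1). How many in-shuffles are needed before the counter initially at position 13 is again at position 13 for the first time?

Follow position 13 under repeated in-shuffles:
13 → 27 → 12 → 25 → 8 → 17 → 35 → 28 → 14 → 29 → 16 → 33 → 24 → 6 → 13
It first returns after 14 in-shuffles.

14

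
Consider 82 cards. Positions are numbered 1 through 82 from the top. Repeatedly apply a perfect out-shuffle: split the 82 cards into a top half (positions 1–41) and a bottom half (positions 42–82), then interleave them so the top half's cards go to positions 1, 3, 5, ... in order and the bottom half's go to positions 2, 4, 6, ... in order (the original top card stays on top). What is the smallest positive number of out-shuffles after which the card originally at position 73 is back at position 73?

6

Follow position 73 under repeated out-shuffles:
73 → 64 → 46 → 10 → 19 → 37 → 73
It first returns after 6 out-shuffles.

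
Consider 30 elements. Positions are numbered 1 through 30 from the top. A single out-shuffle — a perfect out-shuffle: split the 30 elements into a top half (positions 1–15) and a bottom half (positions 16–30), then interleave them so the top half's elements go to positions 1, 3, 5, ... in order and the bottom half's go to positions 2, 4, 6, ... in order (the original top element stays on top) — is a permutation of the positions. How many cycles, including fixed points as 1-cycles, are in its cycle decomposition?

3

Trace each unvisited position around until it returns:
(1) (2 3 5 9 17 4 ... len 28) (30)
3 cycles in total.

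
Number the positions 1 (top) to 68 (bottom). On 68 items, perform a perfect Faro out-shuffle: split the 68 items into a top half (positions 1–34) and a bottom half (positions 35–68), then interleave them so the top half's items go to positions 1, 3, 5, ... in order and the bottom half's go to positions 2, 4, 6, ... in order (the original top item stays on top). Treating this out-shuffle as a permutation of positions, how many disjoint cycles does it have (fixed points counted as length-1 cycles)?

Trace each unvisited position around until it returns:
(1) (2 3 5 9 17 33 ... len 66) (68)
3 cycles in total.

3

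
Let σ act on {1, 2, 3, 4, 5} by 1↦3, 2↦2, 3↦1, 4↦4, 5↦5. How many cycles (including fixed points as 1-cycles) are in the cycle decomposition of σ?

4

Cycle decomposition: (1 3) (2) (4) (5).
4 cycles.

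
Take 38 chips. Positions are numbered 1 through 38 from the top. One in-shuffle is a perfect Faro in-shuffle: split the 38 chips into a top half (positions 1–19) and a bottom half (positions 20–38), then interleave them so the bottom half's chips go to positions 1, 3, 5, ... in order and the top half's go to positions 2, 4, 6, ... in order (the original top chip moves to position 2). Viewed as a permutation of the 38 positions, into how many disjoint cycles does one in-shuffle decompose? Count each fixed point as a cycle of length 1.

4

Trace each unvisited position around until it returns:
(1 2 4 8 16 32 ... len 12) (3 6 12 24 9 18 ... len 12) (7 14 28 17 34 29 ... len 12) (13 26)
4 cycles in total.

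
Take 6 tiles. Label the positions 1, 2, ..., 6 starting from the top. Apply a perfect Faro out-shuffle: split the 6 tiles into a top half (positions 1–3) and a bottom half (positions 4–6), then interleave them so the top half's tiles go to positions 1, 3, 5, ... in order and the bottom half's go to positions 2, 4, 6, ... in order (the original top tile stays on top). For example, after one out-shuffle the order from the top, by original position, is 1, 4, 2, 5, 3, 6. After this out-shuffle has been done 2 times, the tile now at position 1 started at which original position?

Work backwards from position 1, undoing one out-shuffle at a time:
1 ← 1 ← 1
So the tile now at position 1 started at position 1.

1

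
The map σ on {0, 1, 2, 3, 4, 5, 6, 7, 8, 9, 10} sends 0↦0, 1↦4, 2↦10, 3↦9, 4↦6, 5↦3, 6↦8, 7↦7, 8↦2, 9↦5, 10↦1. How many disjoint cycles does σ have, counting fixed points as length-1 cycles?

Cycle decomposition: (0) (1 4 6 8 2 10) (3 9 5) (7).
4 cycles.

4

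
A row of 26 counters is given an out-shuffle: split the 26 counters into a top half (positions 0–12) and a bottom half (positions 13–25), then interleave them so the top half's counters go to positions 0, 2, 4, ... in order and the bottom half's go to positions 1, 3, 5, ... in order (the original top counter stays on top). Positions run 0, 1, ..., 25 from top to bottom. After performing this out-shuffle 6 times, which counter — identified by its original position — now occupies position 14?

Work backwards from position 14, undoing one out-shuffle at a time:
14 ← 7 ← 16 ← 8 ← 4 ← 2 ← 1
So the counter now at position 14 started at position 1.

1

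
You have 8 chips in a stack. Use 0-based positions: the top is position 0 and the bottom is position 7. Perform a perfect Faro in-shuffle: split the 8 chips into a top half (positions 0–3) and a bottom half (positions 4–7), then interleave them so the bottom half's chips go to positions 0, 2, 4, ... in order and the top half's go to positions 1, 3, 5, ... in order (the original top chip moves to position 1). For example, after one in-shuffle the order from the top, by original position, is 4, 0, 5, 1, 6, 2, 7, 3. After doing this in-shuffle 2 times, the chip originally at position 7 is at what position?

4

Track the chip's position through each in-shuffle:
7 → 6 → 4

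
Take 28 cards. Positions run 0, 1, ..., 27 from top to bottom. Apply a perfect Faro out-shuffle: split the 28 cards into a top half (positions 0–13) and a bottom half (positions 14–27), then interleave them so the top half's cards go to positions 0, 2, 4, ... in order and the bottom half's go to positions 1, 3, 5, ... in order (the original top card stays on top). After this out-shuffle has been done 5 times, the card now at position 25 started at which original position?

5

Work backwards from position 25, undoing one out-shuffle at a time:
25 ← 26 ← 13 ← 20 ← 10 ← 5
So the card now at position 25 started at position 5.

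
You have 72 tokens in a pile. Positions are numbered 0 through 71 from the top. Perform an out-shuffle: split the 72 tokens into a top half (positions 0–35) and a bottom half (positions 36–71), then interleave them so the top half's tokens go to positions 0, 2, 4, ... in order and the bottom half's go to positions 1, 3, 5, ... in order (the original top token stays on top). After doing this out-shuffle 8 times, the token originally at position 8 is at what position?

60

Track the token's position through each out-shuffle:
8 → 16 → 32 → 64 → 57 → 43 → 15 → 30 → 60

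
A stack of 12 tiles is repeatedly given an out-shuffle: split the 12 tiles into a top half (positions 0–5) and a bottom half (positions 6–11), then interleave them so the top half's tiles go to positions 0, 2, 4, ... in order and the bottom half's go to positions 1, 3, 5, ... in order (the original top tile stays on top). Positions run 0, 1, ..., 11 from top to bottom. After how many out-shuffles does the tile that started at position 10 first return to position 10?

Follow position 10 under repeated out-shuffles:
10 → 9 → 7 → 3 → 6 → 1 → 2 → 4 → 8 → 5 → 10
It first returns after 10 out-shuffles.

10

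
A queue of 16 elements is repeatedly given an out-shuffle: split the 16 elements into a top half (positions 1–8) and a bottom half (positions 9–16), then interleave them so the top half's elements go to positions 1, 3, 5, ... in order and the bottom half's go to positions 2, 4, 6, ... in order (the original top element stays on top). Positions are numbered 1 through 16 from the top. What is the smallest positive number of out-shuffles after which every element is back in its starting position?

The out-shuffle permutes the 16 positions with cycle lengths [1, 1, 2, 4, 4, 4].
Every element is home exactly when every cycle has completed a whole number of laps, i.e. after lcm(1, 2, 4) = 4 out-shuffles.

4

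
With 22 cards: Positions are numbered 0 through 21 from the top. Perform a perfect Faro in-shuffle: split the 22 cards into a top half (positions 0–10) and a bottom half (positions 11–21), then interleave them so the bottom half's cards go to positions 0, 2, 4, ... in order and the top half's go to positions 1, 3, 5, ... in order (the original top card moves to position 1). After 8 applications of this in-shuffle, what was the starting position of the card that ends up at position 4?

16

Work backwards from position 4, undoing one in-shuffle at a time:
4 ← 13 ← 6 ← 14 ← 18 ← 20 ← 21 ← 10 ← 16
So the card now at position 4 started at position 16.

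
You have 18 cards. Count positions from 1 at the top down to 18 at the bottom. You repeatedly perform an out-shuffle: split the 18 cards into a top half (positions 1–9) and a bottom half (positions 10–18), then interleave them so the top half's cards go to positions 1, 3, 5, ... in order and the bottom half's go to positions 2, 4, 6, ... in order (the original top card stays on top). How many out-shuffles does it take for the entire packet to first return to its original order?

8

The out-shuffle permutes the 18 positions with cycle lengths [1, 1, 8, 8].
Every card is home exactly when every cycle has completed a whole number of laps, i.e. after lcm(1, 8) = 8 out-shuffles.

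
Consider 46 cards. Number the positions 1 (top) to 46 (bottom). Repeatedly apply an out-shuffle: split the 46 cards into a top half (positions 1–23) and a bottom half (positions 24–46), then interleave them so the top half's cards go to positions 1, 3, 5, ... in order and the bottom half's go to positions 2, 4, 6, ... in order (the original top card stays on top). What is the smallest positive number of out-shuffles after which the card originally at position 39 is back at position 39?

12

Follow position 39 under repeated out-shuffles:
39 → 32 → 18 → 35 → 24 → 2 → 3 → 5 → 9 → 17 → 33 → 20 → 39
It first returns after 12 out-shuffles.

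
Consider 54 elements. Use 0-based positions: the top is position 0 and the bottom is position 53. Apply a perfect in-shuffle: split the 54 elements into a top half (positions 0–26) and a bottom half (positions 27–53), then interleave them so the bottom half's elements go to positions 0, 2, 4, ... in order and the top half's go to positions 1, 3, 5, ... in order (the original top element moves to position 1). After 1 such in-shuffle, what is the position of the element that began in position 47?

40

Track the element's position through each in-shuffle:
47 → 40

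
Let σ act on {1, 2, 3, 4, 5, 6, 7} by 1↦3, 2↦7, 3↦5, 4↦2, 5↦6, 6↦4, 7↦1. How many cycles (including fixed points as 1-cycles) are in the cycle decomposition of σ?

Cycle decomposition: (1 3 5 6 4 2 7).
1 cycle.

1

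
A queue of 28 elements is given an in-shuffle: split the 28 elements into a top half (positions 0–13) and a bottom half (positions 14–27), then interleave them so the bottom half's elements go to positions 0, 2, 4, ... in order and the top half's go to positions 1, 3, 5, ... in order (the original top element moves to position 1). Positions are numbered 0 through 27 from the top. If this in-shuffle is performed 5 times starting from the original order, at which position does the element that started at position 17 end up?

24

Track the element's position through each in-shuffle:
17 → 6 → 13 → 27 → 26 → 24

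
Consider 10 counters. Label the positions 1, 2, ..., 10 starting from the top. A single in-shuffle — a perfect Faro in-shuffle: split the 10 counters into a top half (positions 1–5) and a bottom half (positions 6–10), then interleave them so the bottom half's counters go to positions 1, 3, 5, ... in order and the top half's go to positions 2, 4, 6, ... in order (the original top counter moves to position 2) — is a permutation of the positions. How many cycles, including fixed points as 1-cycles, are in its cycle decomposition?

1

Trace each unvisited position around until it returns:
(1 2 4 8 5 10 9 7 3 6)
1 cycle in total.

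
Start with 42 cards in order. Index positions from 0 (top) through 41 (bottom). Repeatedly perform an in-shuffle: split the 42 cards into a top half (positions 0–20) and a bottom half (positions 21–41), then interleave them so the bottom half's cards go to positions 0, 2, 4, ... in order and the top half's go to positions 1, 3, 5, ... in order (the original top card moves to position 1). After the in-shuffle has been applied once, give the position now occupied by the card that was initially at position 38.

Track the card's position through each in-shuffle:
38 → 34

34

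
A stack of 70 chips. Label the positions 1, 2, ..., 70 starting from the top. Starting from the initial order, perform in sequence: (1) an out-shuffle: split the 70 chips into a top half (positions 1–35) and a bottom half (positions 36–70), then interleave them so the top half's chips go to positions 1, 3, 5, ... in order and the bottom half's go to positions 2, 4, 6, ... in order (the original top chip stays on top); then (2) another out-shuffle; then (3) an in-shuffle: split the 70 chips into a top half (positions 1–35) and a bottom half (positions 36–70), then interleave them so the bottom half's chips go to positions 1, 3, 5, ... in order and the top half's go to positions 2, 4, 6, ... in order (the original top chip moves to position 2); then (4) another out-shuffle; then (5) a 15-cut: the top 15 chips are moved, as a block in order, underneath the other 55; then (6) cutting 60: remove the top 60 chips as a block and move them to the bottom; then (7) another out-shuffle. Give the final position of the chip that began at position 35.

40

Track the chip from position 35 forward through each operation:
  after op 1 (out-shuffle): 35 → 69
  after op 2 (out-shuffle): 69 → 68
  after op 3 (in-shuffle): 68 → 65
  after op 4 (out-shuffle): 65 → 60
  after op 5 (cut 15): 60 → 45
  after op 6 (cut 60): 45 → 55
  after op 7 (out-shuffle): 55 → 40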